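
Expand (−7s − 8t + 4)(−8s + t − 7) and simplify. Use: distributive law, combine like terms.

56s^2 + 57st + 17s − 8t^2 + 60t − 28

(−7s − 8t + 4)(−8s + t − 7)
= 56s^2 − 7st + 49s + 64st − 8t^2 + 56t − 32s + 4t − 28    [distributive law]
= 56s^2 + 57st + 17s − 8t^2 + 60t − 28    [combine like terms]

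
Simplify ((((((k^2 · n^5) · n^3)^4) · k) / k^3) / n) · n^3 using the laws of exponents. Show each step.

k^6·n^34

((((((k^2 · n^5) · n^3)^4) · k) / k^3) / n) · n^3
= ((((((k^2 · n^5)^4) · ((n^3)^4)) · k) / k^3) / n) · n^3    [power of a product]
= (((((((k^2)^4) · ((n^5)^4)) · ((n^3)^4)) · k) / k^3) / n) · n^3    [power of a product]
= (((((k^8 · ((n^5)^4)) · ((n^3)^4)) · k) / k^3) / n) · n^3    [power of a power]
= (((((k^8 · n^20) · ((n^3)^4)) · k) / k^3) / n) · n^3    [power of a power]
= (((((k^8 · n^20) · n^12) · k) / k^3) / n) · n^3    [power of a power]
= k^6·n^34    [quotient of powers; product of powers]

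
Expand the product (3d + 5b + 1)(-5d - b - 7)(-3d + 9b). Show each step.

(3d + 5b + 1)(-5d - b - 7)(-3d + 9b)
= (-15d^2 - 3bd - 21d - 25bd - 5b^2 - 35b - 5d - b - 7)(-3d + 9b)    [distributive law]
= (-15d^2 - 28bd - 26d - 5b^2 - 36b - 7)(-3d + 9b)    [combine like terms]
= 45d^3 - 135bd^2 + 84bd^2 - 252b^2d + 78d^2 - 234bd + 15b^2d - 45b^3 + 108bd - 324b^2 + 21d - 63b    [distributive law]
= 45d^3 - 51bd^2 - 237b^2d + 78d^2 - 126bd - 45b^3 - 324b^2 + 21d - 63b    [combine like terms]

45d^3 - 51bd^2 - 237b^2d + 78d^2 - 126bd - 45b^3 - 324b^2 + 21d - 63b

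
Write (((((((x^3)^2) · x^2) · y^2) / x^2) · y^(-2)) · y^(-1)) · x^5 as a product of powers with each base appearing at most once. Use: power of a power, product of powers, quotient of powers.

x^11y^(-1)

(((((((x^3)^2) · x^2) · y^2) / x^2) · y^(-2)) · y^(-1)) · x^5
= (((((x^6 · x^2) · y^2) / x^2) · y^(-2)) · y^(-1)) · x^5    [power of a power]
= ((((x^8 · y^2) / x^2) · y^(-2)) · y^(-1)) · x^5    [product of powers]
= x^11y^(-1)    [quotient of powers; product of powers]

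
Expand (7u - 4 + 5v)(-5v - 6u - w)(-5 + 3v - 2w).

397uv - 195uv^2 + 109uvw + 210u^2 - 126u^2v + 84u^2w - 13uw + 14uw^2 - 100v + 185v^2 - 3vw - 120u - 20w - 8w^2 - 75v^3 + 35v^2w + 10vw^2

(7u - 4 + 5v)(-5v - 6u - w)(-5 + 3v - 2w)
= (-35uv - 42u^2 - 7uw + 20v + 24u + 4w - 25v^2 - 30uv - 5vw)(-5 + 3v - 2w)    [distributive law]
= (-65uv - 42u^2 - 7uw + 20v + 24u + 4w - 25v^2 - 5vw)(-5 + 3v - 2w)    [combine like terms]
= 325uv - 195uv^2 + 130uvw + 210u^2 - 126u^2v + 84u^2w + 35uw - 21uvw + 14uw^2 - 100v + 60v^2 - 40vw - 120u + 72uv - 48uw - 20w + 12vw - 8w^2 + 125v^2 - 75v^3 + 50v^2w + 25vw - 15v^2w + 10vw^2    [distributive law]
= 397uv - 195uv^2 + 109uvw + 210u^2 - 126u^2v + 84u^2w - 13uw + 14uw^2 - 100v + 185v^2 - 3vw - 120u - 20w - 8w^2 - 75v^3 + 35v^2w + 10vw^2    [combine like terms]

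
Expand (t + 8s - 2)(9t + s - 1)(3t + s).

27t^3 + 228st^2 + 97s^2t - 57t^2 - 49st + 8s^3 - 10s^2 + 6t + 2s

(t + 8s - 2)(9t + s - 1)(3t + s)
= (9t^2 + st - t + 72st + 8s^2 - 8s - 18t - 2s + 2)(3t + s)    [distributive law]
= (9t^2 + 73st - 19t + 8s^2 - 10s + 2)(3t + s)    [combine like terms]
= 27t^3 + 9st^2 + 219st^2 + 73s^2t - 57t^2 - 19st + 24s^2t + 8s^3 - 30st - 10s^2 + 6t + 2s    [distributive law]
= 27t^3 + 228st^2 + 97s^2t - 57t^2 - 49st + 8s^3 - 10s^2 + 6t + 2s    [combine like terms]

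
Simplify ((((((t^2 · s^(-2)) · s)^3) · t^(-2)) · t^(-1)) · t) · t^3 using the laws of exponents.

((((((t^2 · s^(-2)) · s)^3) · t^(-2)) · t^(-1)) · t) · t^3
= ((((((t^2 · s^(-2))^3) · (s^3)) · t^(-2)) · t^(-1)) · t) · t^3    [power of a product]
= (((((((t^2)^3) · ((s^(-2))^3)) · (s^3)) · t^(-2)) · t^(-1)) · t) · t^3    [power of a product]
= (((((t^6 · ((s^(-2))^3)) · (s^3)) · t^(-2)) · t^(-1)) · t) · t^3    [power of a power]
= (((((t^6 · s^(-6)) · (s^3)) · t^(-2)) · t^(-1)) · t) · t^3    [power of a power]
= s^(-3)t^7    [product of powers]

s^(-3)t^7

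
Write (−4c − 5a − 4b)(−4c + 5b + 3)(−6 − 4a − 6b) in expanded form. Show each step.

−96c² − 64ac² − 96bc² + 96bc − 104abc + 24b²c + 72c − 72ac − 80a²c + 288ab + 100a²b + 230ab² + 90a + 60a² + 192b² + 120b³ + 72b

(−4c − 5a − 4b)(−4c + 5b + 3)(−6 − 4a − 6b)
= (16c² − 20bc − 12c + 20ac − 25ab − 15a + 16bc − 20b² − 12b)(−6 − 4a − 6b)    [distributive law]
= (16c² − 4bc − 12c + 20ac − 25ab − 15a − 20b² − 12b)(−6 − 4a − 6b)    [combine like terms]
= −96c² − 64ac² − 96bc² + 24bc + 16abc + 24b²c + 72c + 48ac + 72bc − 120ac − 80a²c − 120abc + 150ab + 100a²b + 150ab² + 90a + 60a² + 90ab + 120b² + 80ab² + 120b³ + 72b + 48ab + 72b²    [distributive law]
= −96c² − 64ac² − 96bc² + 96bc − 104abc + 24b²c + 72c − 72ac − 80a²c + 288ab + 100a²b + 230ab² + 90a + 60a² + 192b² + 120b³ + 72b    [combine like terms]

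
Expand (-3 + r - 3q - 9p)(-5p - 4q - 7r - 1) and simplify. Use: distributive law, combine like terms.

(-3 + r - 3q - 9p)(-5p - 4q - 7r - 1)
= 15p + 12q + 21r + 3 - 5pr - 4qr - 7r² - r + 15pq + 12q² + 21qr + 3q + 45p² + 36pq + 63pr + 9p    [distributive law]
= 24p + 15q + 20r + 3 + 58pr + 17qr - 7r² + 51pq + 12q² + 45p²    [combine like terms]

24p + 15q + 20r + 3 + 58pr + 17qr - 7r² + 51pq + 12q² + 45p²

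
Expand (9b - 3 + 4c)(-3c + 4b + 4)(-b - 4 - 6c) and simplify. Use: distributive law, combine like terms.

-205b²c - 125bc + 78bc² - 36b³ - 168b² - 84b - 28c - 102c² + 48 + 72c³

(9b - 3 + 4c)(-3c + 4b + 4)(-b - 4 - 6c)
= (-27bc + 36b² + 36b + 9c - 12b - 12 - 12c² + 16bc + 16c)(-b - 4 - 6c)    [distributive law]
= (-11bc + 36b² + 24b + 25c - 12 - 12c²)(-b - 4 - 6c)    [combine like terms]
= 11b²c + 44bc + 66bc² - 36b³ - 144b² - 216b²c - 24b² - 96b - 144bc - 25bc - 100c - 150c² + 12b + 48 + 72c + 12bc² + 48c² + 72c³    [distributive law]
= -205b²c - 125bc + 78bc² - 36b³ - 168b² - 84b - 28c - 102c² + 48 + 72c³    [combine like terms]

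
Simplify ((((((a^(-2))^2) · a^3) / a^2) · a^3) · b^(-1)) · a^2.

a^2b^(-1)

((((((a^(-2))^2) · a^3) / a^2) · a^3) · b^(-1)) · a^2
= ((((a^(-4) · a^3) / a^2) · a^3) · b^(-1)) · a^2    [power of a power]
= (((a^(-1) / a^2) · a^3) · b^(-1)) · a^2    [product of powers]
= ((a^(-3) · a^3) · b^(-1)) · a^2    [quotient of powers]
= (a^0 · b^(-1)) · a^2    [product of powers]
= a^2b^(-1)    [product of powers]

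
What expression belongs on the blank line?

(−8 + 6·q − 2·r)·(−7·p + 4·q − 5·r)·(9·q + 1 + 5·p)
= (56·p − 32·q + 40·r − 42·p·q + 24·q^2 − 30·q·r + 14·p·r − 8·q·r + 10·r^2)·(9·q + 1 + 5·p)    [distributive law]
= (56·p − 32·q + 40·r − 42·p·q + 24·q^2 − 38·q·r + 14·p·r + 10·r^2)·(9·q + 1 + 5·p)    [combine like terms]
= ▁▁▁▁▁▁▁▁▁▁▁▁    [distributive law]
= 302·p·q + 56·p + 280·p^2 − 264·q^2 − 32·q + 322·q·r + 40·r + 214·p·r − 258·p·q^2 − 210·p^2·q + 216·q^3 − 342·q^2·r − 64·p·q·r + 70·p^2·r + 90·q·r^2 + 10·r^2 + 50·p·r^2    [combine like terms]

By distributive law:

504·p·q + 56·p + 280·p^2 − 288·q^2 − 32·q − 160·p·q + 360·q·r + 40·r + 200·p·r − 378·p·q^2 − 42·p·q − 210·p^2·q + 216·q^3 + 24·q^2 + 120·p·q^2 − 342·q^2·r − 38·q·r − 190·p·q·r + 126·p·q·r + 14·p·r + 70·p^2·r + 90·q·r^2 + 10·r^2 + 50·p·r^2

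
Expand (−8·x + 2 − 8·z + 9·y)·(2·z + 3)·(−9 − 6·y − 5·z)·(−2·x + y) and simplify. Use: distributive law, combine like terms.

−528·x^2·z + 618·x·y·z − 192·x^2·y·z + 312·x·y^2·z − 160·x^2·z^2 + 68·x·y·z^2 − 432·x^2 + 774·x·y − 288·x^2·y + 468·x·y^2 − 300·x·z + 150·y·z − 177·y^2·z − 488·x·z^2 + 244·y·z^2 + 108·x − 54·y − 279·y^2 + 6·y^2·z^2 − 160·x·z^3 + 80·y·z^3 − 108·y^3·z − 162·y^3

(−8·x + 2 − 8·z + 9·y)·(2·z + 3)·(−9 − 6·y − 5·z)·(−2·x + y)
= (−16·x·z − 24·x + 4·z + 6 − 16·z^2 − 24·z + 18·y·z + 27·y)·(−9 − 6·y − 5·z)·(−2·x + y)    [distributive law]
= (−16·x·z − 24·x − 20·z + 6 − 16·z^2 + 18·y·z + 27·y)·(−9 − 6·y − 5·z)·(−2·x + y)    [combine like terms]
= (144·x·z + 96·x·y·z + 80·x·z^2 + 216·x + 144·x·y + 120·x·z + 180·z + 120·y·z + 100·z^2 − 54 − 36·y − 30·z + 144·z^2 + 96·y·z^2 + 80·z^3 − 162·y·z − 108·y^2·z − 90·y·z^2 − 243·y − 162·y^2 − 135·y·z)·(−2·x + y)    [distributive law]
= (264·x·z + 96·x·y·z + 80·x·z^2 + 216·x + 144·x·y + 150·z − 177·y·z + 244·z^2 − 54 − 279·y + 6·y·z^2 + 80·z^3 − 108·y^2·z − 162·y^2)·(−2·x + y)    [combine like terms]
= −528·x^2·z + 264·x·y·z − 192·x^2·y·z + 96·x·y^2·z − 160·x^2·z^2 + 80·x·y·z^2 − 432·x^2 + 216·x·y − 288·x^2·y + 144·x·y^2 − 300·x·z + 150·y·z + 354·x·y·z − 177·y^2·z − 488·x·z^2 + 244·y·z^2 + 108·x − 54·y + 558·x·y − 279·y^2 − 12·x·y·z^2 + 6·y^2·z^2 − 160·x·z^3 + 80·y·z^3 + 216·x·y^2·z − 108·y^3·z + 324·x·y^2 − 162·y^3    [distributive law]
= −528·x^2·z + 618·x·y·z − 192·x^2·y·z + 312·x·y^2·z − 160·x^2·z^2 + 68·x·y·z^2 − 432·x^2 + 774·x·y − 288·x^2·y + 468·x·y^2 − 300·x·z + 150·y·z − 177·y^2·z − 488·x·z^2 + 244·y·z^2 + 108·x − 54·y − 279·y^2 + 6·y^2·z^2 − 160·x·z^3 + 80·y·z^3 − 108·y^3·z − 162·y^3    [combine like terms]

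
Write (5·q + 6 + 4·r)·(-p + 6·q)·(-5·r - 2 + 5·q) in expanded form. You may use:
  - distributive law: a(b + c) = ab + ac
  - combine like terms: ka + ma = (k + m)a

(5·q + 6 + 4·r)·(-p + 6·q)·(-5·r - 2 + 5·q)
= (-5·p·q + 30·q^2 - 6·p + 36·q - 4·p·r + 24·q·r)·(-5·r - 2 + 5·q)    [distributive law]
= 25·p·q·r + 10·p·q - 25·p·q^2 - 150·q^2·r - 60·q^2 + 150·q^3 + 30·p·r + 12·p - 30·p·q - 180·q·r - 72·q + 180·q^2 + 20·p·r^2 + 8·p·r - 20·p·q·r - 120·q·r^2 - 48·q·r + 120·q^2·r    [distributive law]
= 5·p·q·r - 20·p·q - 25·p·q^2 - 30·q^2·r + 120·q^2 + 150·q^3 + 38·p·r + 12·p - 228·q·r - 72·q + 20·p·r^2 - 120·q·r^2    [combine like terms]

5·p·q·r - 20·p·q - 25·p·q^2 - 30·q^2·r + 120·q^2 + 150·q^3 + 38·p·r + 12·p - 228·q·r - 72·q + 20·p·r^2 - 120·q·r^2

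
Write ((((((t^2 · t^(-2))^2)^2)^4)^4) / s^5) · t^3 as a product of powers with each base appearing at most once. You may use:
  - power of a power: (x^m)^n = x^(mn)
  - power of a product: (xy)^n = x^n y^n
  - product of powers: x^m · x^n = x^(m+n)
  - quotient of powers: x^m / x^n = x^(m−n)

s^(-5)t^3

((((((t^2 · t^(-2))^2)^2)^4)^4) / s^5) · t^3
= (((((t^2 · t^(-2))^2)^2)^16) / s^5) · t^3    [power of a power]
= ((((t^2 · t^(-2))^2)^32) / s^5) · t^3    [power of a power]
= (((t^2 · t^(-2))^64) / s^5) · t^3    [power of a power]
= ((((t^2)^64) · ((t^(-2))^64)) / s^5) · t^3    [power of a product]
= ((t^128 · ((t^(-2))^64)) / s^5) · t^3    [power of a power]
= ((t^128 · t^(-128)) / s^5) · t^3    [power of a power]
= (t^0 / s^5) · t^3    [product of powers]
= s^(-5)t^3    [quotient of powers; product of powers]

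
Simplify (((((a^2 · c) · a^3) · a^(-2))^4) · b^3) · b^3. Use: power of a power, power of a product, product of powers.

a^12·b^6·c^4

(((((a^2 · c) · a^3) · a^(-2))^4) · b^3) · b^3
= (((((a^2 · c) · a^3)^4) · ((a^(-2))^4)) · b^3) · b^3    [power of a product]
= (((((a^2 · c)^4) · ((a^3)^4)) · ((a^(-2))^4)) · b^3) · b^3    [power of a product]
= ((((((a^2)^4) · (c^4)) · ((a^3)^4)) · ((a^(-2))^4)) · b^3) · b^3    [power of a product]
= ((((a^8 · (c^4)) · ((a^3)^4)) · ((a^(-2))^4)) · b^3) · b^3    [power of a power]
= ((((a^8 · c^4) · a^12) · ((a^(-2))^4)) · b^3) · b^3    [power of a power]
= ((((a^8 · c^4) · a^12) · a^(-8)) · b^3) · b^3    [power of a power]
= a^12·b^6·c^4    [product of powers]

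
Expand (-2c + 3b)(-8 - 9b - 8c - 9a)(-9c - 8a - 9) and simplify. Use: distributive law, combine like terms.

(-2c + 3b)(-8 - 9b - 8c - 9a)(-9c - 8a - 9)
= (16c + 18bc + 16c^2 + 18ac - 24b - 27b^2 - 24bc - 27ab)(-9c - 8a - 9)    [distributive law]
= (16c - 6bc + 16c^2 + 18ac - 24b - 27b^2 - 27ab)(-9c - 8a - 9)    [combine like terms]
= -144c^2 - 128ac - 144c + 54bc^2 + 48abc + 54bc - 144c^3 - 128ac^2 - 144c^2 - 162ac^2 - 144a^2c - 162ac + 216bc + 192ab + 216b + 243b^2c + 216ab^2 + 243b^2 + 243abc + 216a^2b + 243ab    [distributive law]
= -288c^2 - 290ac - 144c + 54bc^2 + 291abc + 270bc - 144c^3 - 290ac^2 - 144a^2c + 435ab + 216b + 243b^2c + 216ab^2 + 243b^2 + 216a^2b    [combine like terms]

-288c^2 - 290ac - 144c + 54bc^2 + 291abc + 270bc - 144c^3 - 290ac^2 - 144a^2c + 435ab + 216b + 243b^2c + 216ab^2 + 243b^2 + 216a^2b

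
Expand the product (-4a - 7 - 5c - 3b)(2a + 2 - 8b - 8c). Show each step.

(-4a - 7 - 5c - 3b)(2a + 2 - 8b - 8c)
= -8a² - 8a + 32ab + 32ac - 14a - 14 + 56b + 56c - 10ac - 10c + 40bc + 40c² - 6ab - 6b + 24b² + 24bc    [distributive law]
= -8a² - 22a + 26ab + 22ac - 14 + 50b + 46c + 64bc + 40c² + 24b²    [combine like terms]

-8a² - 22a + 26ab + 22ac - 14 + 50b + 46c + 64bc + 40c² + 24b²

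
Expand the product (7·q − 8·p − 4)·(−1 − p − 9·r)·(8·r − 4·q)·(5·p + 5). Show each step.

−2720·p·q·r − 1000·q·r + 280·p·q^2 + 140·q^2 − 1720·p^2·q·r + 140·p^2·q^2 − 2520·p·q·r^2 − 2520·q·r^2 + 1260·p·q^2·r + 1260·q^2·r + 800·p^2·r + 640·p·r − 400·p^2·q − 320·p·q + 320·p^3·r − 160·p^3·q + 2880·p^2·r^2 + 4320·p·r^2 + 160·r − 80·q + 1440·r^2

(7·q − 8·p − 4)·(−1 − p − 9·r)·(8·r − 4·q)·(5·p + 5)
= (−7·q − 7·p·q − 63·q·r + 8·p + 8·p^2 + 72·p·r + 4 + 4·p + 36·r)·(8·r − 4·q)·(5·p + 5)    [distributive law]
= (−7·q − 7·p·q − 63·q·r + 12·p + 8·p^2 + 72·p·r + 4 + 36·r)·(8·r − 4·q)·(5·p + 5)    [combine like terms]
= (−56·q·r + 28·q^2 − 56·p·q·r + 28·p·q^2 − 504·q·r^2 + 252·q^2·r + 96·p·r − 48·p·q + 64·p^2·r − 32·p^2·q + 576·p·r^2 − 288·p·q·r + 32·r − 16·q + 288·r^2 − 144·q·r)·(5·p + 5)    [distributive law]
= (−200·q·r + 28·q^2 − 344·p·q·r + 28·p·q^2 − 504·q·r^2 + 252·q^2·r + 96·p·r − 48·p·q + 64·p^2·r − 32·p^2·q + 576·p·r^2 + 32·r − 16·q + 288·r^2)·(5·p + 5)    [combine like terms]
= −1000·p·q·r − 1000·q·r + 140·p·q^2 + 140·q^2 − 1720·p^2·q·r − 1720·p·q·r + 140·p^2·q^2 + 140·p·q^2 − 2520·p·q·r^2 − 2520·q·r^2 + 1260·p·q^2·r + 1260·q^2·r + 480·p^2·r + 480·p·r − 240·p^2·q − 240·p·q + 320·p^3·r + 320·p^2·r − 160·p^3·q − 160·p^2·q + 2880·p^2·r^2 + 2880·p·r^2 + 160·p·r + 160·r − 80·p·q − 80·q + 1440·p·r^2 + 1440·r^2    [distributive law]
= −2720·p·q·r − 1000·q·r + 280·p·q^2 + 140·q^2 − 1720·p^2·q·r + 140·p^2·q^2 − 2520·p·q·r^2 − 2520·q·r^2 + 1260·p·q^2·r + 1260·q^2·r + 800·p^2·r + 640·p·r − 400·p^2·q − 320·p·q + 320·p^3·r − 160·p^3·q + 2880·p^2·r^2 + 4320·p·r^2 + 160·r − 80·q + 1440·r^2    [combine like terms]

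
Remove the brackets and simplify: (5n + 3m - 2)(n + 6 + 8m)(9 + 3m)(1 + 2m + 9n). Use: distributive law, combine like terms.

(5n + 3m - 2)(n + 6 + 8m)(9 + 3m)(1 + 2m + 9n)
= (5n^2 + 30n + 40mn + 3mn + 18m + 24m^2 - 2n - 12 - 16m)(9 + 3m)(1 + 2m + 9n)    [distributive law]
= (5n^2 + 28n + 43mn + 2m + 24m^2 - 12)(9 + 3m)(1 + 2m + 9n)    [combine like terms]
= (45n^2 + 15mn^2 + 252n + 84mn + 387mn + 129m^2n + 18m + 6m^2 + 216m^2 + 72m^3 - 108 - 36m)(1 + 2m + 9n)    [distributive law]
= (45n^2 + 15mn^2 + 252n + 471mn + 129m^2n - 18m + 222m^2 + 72m^3 - 108)(1 + 2m + 9n)    [combine like terms]
= 45n^2 + 90mn^2 + 405n^3 + 15mn^2 + 30m^2n^2 + 135mn^3 + 252n + 504mn + 2268n^2 + 471mn + 942m^2n + 4239mn^2 + 129m^2n + 258m^3n + 1161m^2n^2 - 18m - 36m^2 - 162mn + 222m^2 + 444m^3 + 1998m^2n + 72m^3 + 144m^4 + 648m^3n - 108 - 216m - 972n    [distributive law]
= 2313n^2 + 4344mn^2 + 405n^3 + 1191m^2n^2 + 135mn^3 - 720n + 813mn + 3069m^2n + 906m^3n - 234m + 186m^2 + 516m^3 + 144m^4 - 108    [combine like terms]

2313n^2 + 4344mn^2 + 405n^3 + 1191m^2n^2 + 135mn^3 - 720n + 813mn + 3069m^2n + 906m^3n - 234m + 186m^2 + 516m^3 + 144m^4 - 108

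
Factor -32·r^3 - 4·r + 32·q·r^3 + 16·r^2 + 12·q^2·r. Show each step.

-32·r^3 - 4·r + 32·q·r^3 + 16·r^2 + 12·q^2·r
= 4(-8·r^3 - r + 8·q·r^3 + 4·r^2 + 3·q^2·r)    [factor out 4]
= 4·r(-8·r^2 - 1 + 8·q·r^2 + 4·r + 3·q^2)    [factor out r]

4·r(-8·r^2 - 1 + 8·q·r^2 + 4·r + 3·q^2)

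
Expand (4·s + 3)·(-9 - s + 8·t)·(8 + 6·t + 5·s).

(4·s + 3)·(-9 - s + 8·t)·(8 + 6·t + 5·s)
= (-36·s - 4·s² + 32·s·t - 27 - 3·s + 24·t)·(8 + 6·t + 5·s)    [distributive law]
= (-39·s - 4·s² + 32·s·t - 27 + 24·t)·(8 + 6·t + 5·s)    [combine like terms]
= -312·s - 234·s·t - 195·s² - 32·s² - 24·s²·t - 20·s³ + 256·s·t + 192·s·t² + 160·s²·t - 216 - 162·t - 135·s + 192·t + 144·t² + 120·s·t    [distributive law]
= -447·s + 142·s·t - 227·s² + 136·s²·t - 20·s³ + 192·s·t² - 216 + 30·t + 144·t²    [combine like terms]

-447·s + 142·s·t - 227·s² + 136·s²·t - 20·s³ + 192·s·t² - 216 + 30·t + 144·t²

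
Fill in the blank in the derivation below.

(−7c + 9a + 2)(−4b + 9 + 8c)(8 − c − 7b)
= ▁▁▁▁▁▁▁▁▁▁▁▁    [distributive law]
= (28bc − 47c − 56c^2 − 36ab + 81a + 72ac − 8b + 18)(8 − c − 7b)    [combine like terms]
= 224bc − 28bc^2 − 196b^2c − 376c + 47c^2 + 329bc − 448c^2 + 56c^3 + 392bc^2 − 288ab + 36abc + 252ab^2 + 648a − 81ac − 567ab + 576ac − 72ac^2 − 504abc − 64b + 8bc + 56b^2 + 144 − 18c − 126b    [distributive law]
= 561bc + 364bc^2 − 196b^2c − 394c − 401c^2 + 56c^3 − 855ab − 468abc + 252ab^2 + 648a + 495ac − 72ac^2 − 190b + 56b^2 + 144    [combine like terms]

After distributive law, the bracketed line is:

(28bc − 63c − 56c^2 − 36ab + 81a + 72ac − 8b + 18 + 16c)(8 − c − 7b)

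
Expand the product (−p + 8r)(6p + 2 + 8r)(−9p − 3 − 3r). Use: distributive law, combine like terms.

(−p + 8r)(6p + 2 + 8r)(−9p − 3 − 3r)
= (−6p² − 2p − 8pr + 48pr + 16r + 64r²)(−9p − 3 − 3r)    [distributive law]
= (−6p² − 2p + 40pr + 16r + 64r²)(−9p − 3 − 3r)    [combine like terms]
= 54p³ + 18p² + 18p²r + 18p² + 6p + 6pr − 360p²r − 120pr − 120pr² − 144pr − 48r − 48r² − 576pr² − 192r² − 192r³    [distributive law]
= 54p³ + 36p² − 342p²r + 6p − 258pr − 696pr² − 48r − 240r² − 192r³    [combine like terms]

54p³ + 36p² − 342p²r + 6p − 258pr − 696pr² − 48r − 240r² − 192r³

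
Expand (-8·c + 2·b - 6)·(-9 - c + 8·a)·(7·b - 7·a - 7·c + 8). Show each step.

656·b·c - 722·a·c - 482·c^2 + 246·c + 70·b·c^2 + 392·a·c^2 - 56·c^3 - 546·a·b·c + 448·a^2·c - 126·b^2 - 82·a·b + 234·b - 14·b^2·c + 112·a·b^2 - 112·a^2·b - 762·a + 432 + 336·a^2

(-8·c + 2·b - 6)·(-9 - c + 8·a)·(7·b - 7·a - 7·c + 8)
= (72·c + 8·c^2 - 64·a·c - 18·b - 2·b·c + 16·a·b + 54 + 6·c - 48·a)·(7·b - 7·a - 7·c + 8)    [distributive law]
= (78·c + 8·c^2 - 64·a·c - 18·b - 2·b·c + 16·a·b + 54 - 48·a)·(7·b - 7·a - 7·c + 8)    [combine like terms]
= 546·b·c - 546·a·c - 546·c^2 + 624·c + 56·b·c^2 - 56·a·c^2 - 56·c^3 + 64·c^2 - 448·a·b·c + 448·a^2·c + 448·a·c^2 - 512·a·c - 126·b^2 + 126·a·b + 126·b·c - 144·b - 14·b^2·c + 14·a·b·c + 14·b·c^2 - 16·b·c + 112·a·b^2 - 112·a^2·b - 112·a·b·c + 128·a·b + 378·b - 378·a - 378·c + 432 - 336·a·b + 336·a^2 + 336·a·c - 384·a    [distributive law]
= 656·b·c - 722·a·c - 482·c^2 + 246·c + 70·b·c^2 + 392·a·c^2 - 56·c^3 - 546·a·b·c + 448·a^2·c - 126·b^2 - 82·a·b + 234·b - 14·b^2·c + 112·a·b^2 - 112·a^2·b - 762·a + 432 + 336·a^2    [combine like terms]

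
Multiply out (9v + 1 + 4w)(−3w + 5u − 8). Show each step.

(9v + 1 + 4w)(−3w + 5u − 8)
= −27vw + 45uv − 72v − 3w + 5u − 8 − 12w^2 + 20uw − 32w    [distributive law]
= −27vw + 45uv − 72v − 35w + 5u − 8 − 12w^2 + 20uw    [combine like terms]

−27vw + 45uv − 72v − 35w + 5u − 8 − 12w^2 + 20uw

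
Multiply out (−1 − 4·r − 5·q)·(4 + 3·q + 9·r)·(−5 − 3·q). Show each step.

20 + 127·q + 144·q^2 + 125·r + 360·q·r + 171·q^2·r + 180·r^2 + 108·q·r^2 + 45·q^3

(−1 − 4·r − 5·q)·(4 + 3·q + 9·r)·(−5 − 3·q)
= (−4 − 3·q − 9·r − 16·r − 12·q·r − 36·r^2 − 20·q − 15·q^2 − 45·q·r)·(−5 − 3·q)    [distributive law]
= (−4 − 23·q − 25·r − 57·q·r − 36·r^2 − 15·q^2)·(−5 − 3·q)    [combine like terms]
= 20 + 12·q + 115·q + 69·q^2 + 125·r + 75·q·r + 285·q·r + 171·q^2·r + 180·r^2 + 108·q·r^2 + 75·q^2 + 45·q^3    [distributive law]
= 20 + 127·q + 144·q^2 + 125·r + 360·q·r + 171·q^2·r + 180·r^2 + 108·q·r^2 + 45·q^3    [combine like terms]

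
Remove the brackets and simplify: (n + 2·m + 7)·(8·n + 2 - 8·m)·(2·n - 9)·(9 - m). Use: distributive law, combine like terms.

144·n^3 - 16·m·n^3 + 396·n^2 + 100·m·n^2 - 4446·n - 1090·m·n - 16·m^2·n^2 - 112·m^2·n + 4338·m + 828·m^2 + 32·m^3·n - 144·m^3 - 1134

(n + 2·m + 7)·(8·n + 2 - 8·m)·(2·n - 9)·(9 - m)
= (8·n^2 + 2·n - 8·m·n + 16·m·n + 4·m - 16·m^2 + 56·n + 14 - 56·m)·(2·n - 9)·(9 - m)    [distributive law]
= (8·n^2 + 58·n + 8·m·n - 52·m - 16·m^2 + 14)·(2·n - 9)·(9 - m)    [combine like terms]
= (16·n^3 - 72·n^2 + 116·n^2 - 522·n + 16·m·n^2 - 72·m·n - 104·m·n + 468·m - 32·m^2·n + 144·m^2 + 28·n - 126)·(9 - m)    [distributive law]
= (16·n^3 + 44·n^2 - 494·n + 16·m·n^2 - 176·m·n + 468·m - 32·m^2·n + 144·m^2 - 126)·(9 - m)    [combine like terms]
= 144·n^3 - 16·m·n^3 + 396·n^2 - 44·m·n^2 - 4446·n + 494·m·n + 144·m·n^2 - 16·m^2·n^2 - 1584·m·n + 176·m^2·n + 4212·m - 468·m^2 - 288·m^2·n + 32·m^3·n + 1296·m^2 - 144·m^3 - 1134 + 126·m    [distributive law]
= 144·n^3 - 16·m·n^3 + 396·n^2 + 100·m·n^2 - 4446·n - 1090·m·n - 16·m^2·n^2 - 112·m^2·n + 4338·m + 828·m^2 + 32·m^3·n - 144·m^3 - 1134    [combine like terms]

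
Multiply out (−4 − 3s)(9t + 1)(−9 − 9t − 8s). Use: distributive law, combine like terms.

(−4 − 3s)(9t + 1)(−9 − 9t − 8s)
= (−36t − 4 − 27st − 3s)(−9 − 9t − 8s)    [distributive law]
= 324t + 324t^2 + 288st + 36 + 36t + 32s + 243st + 243st^2 + 216s^2t + 27s + 27st + 24s^2    [distributive law]
= 360t + 324t^2 + 558st + 36 + 59s + 243st^2 + 216s^2t + 24s^2    [combine like terms]

360t + 324t^2 + 558st + 36 + 59s + 243st^2 + 216s^2t + 24s^2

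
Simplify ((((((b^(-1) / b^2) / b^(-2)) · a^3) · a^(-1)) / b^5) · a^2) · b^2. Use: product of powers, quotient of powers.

((((((b^(-1) / b^2) / b^(-2)) · a^3) · a^(-1)) / b^5) · a^2) · b^2
= (((((b^(-3) / b^(-2)) · a^3) · a^(-1)) / b^5) · a^2) · b^2    [quotient of powers]
= ((((b^(-1) · a^3) · a^(-1)) / b^5) · a^2) · b^2    [quotient of powers]
= a^4b^(-4)    [quotient of powers; product of powers]

a^4b^(-4)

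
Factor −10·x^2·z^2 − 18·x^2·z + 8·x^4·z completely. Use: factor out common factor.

2·x^2·z(−5·z − 9 + 4·x^2)

−10·x^2·z^2 − 18·x^2·z + 8·x^4·z
= 2(−5·x^2·z^2 − 9·x^2·z + 4·x^4·z)    [factor out 2]
= 2·x^2·z(−5·z − 9 + 4·x^2)    [factor out x^2·z]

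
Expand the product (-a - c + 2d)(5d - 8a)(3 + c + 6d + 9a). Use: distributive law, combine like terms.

-63ad - 18acd - 36ad² - 141a²d + 24a² + 80a²c + 72a³ - 15cd - 5c²d - 20cd² + 24ac + 8ac² + 30d² + 60d³

(-a - c + 2d)(5d - 8a)(3 + c + 6d + 9a)
= (-5ad + 8a² - 5cd + 8ac + 10d² - 16ad)(3 + c + 6d + 9a)    [distributive law]
= (-21ad + 8a² - 5cd + 8ac + 10d²)(3 + c + 6d + 9a)    [combine like terms]
= -63ad - 21acd - 126ad² - 189a²d + 24a² + 8a²c + 48a²d + 72a³ - 15cd - 5c²d - 30cd² - 45acd + 24ac + 8ac² + 48acd + 72a²c + 30d² + 10cd² + 60d³ + 90ad²    [distributive law]
= -63ad - 18acd - 36ad² - 141a²d + 24a² + 80a²c + 72a³ - 15cd - 5c²d - 20cd² + 24ac + 8ac² + 30d² + 60d³    [combine like terms]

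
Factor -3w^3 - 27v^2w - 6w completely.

-3w^3 - 27v^2w - 6w
= 3(-w^3 - 9v^2w - 2w)    [factor out 3]
= 3w(-w^2 - 9v^2 - 2)    [factor out w]

3w(-w^2 - 9v^2 - 2)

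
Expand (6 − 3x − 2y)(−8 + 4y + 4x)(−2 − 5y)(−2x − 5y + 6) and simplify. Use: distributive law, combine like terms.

−768x + 480y + 576 − 1040xy − 1904y^2 + 1968xy^2 + 1160y^3 + 336x^2 + 640x^2y − 500x^2y^2 − 580xy^3 − 48x^3 − 120x^3y − 200y^4

(6 − 3x − 2y)(−8 + 4y + 4x)(−2 − 5y)(−2x − 5y + 6)
= (−48 + 24y + 24x + 24x − 12xy − 12x^2 + 16y − 8y^2 − 8xy)(−2 − 5y)(−2x − 5y + 6)    [distributive law]
= (−48 + 40y + 48x − 20xy − 12x^2 − 8y^2)(−2 − 5y)(−2x − 5y + 6)    [combine like terms]
= (96 + 240y − 80y − 200y^2 − 96x − 240xy + 40xy + 100xy^2 + 24x^2 + 60x^2y + 16y^2 + 40y^3)(−2x − 5y + 6)    [distributive law]
= (96 + 160y − 184y^2 − 96x − 200xy + 100xy^2 + 24x^2 + 60x^2y + 40y^3)(−2x − 5y + 6)    [combine like terms]
= −192x − 480y + 576 − 320xy − 800y^2 + 960y + 368xy^2 + 920y^3 − 1104y^2 + 192x^2 + 480xy − 576x + 400x^2y + 1000xy^2 − 1200xy − 200x^2y^2 − 500xy^3 + 600xy^2 − 48x^3 − 120x^2y + 144x^2 − 120x^3y − 300x^2y^2 + 360x^2y − 80xy^3 − 200y^4 + 240y^3    [distributive law]
= −768x + 480y + 576 − 1040xy − 1904y^2 + 1968xy^2 + 1160y^3 + 336x^2 + 640x^2y − 500x^2y^2 − 580xy^3 − 48x^3 − 120x^3y − 200y^4    [combine like terms]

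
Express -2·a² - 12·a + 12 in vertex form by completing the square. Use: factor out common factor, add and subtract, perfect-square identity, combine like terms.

-2(a + 3)² + 30

-2·a² - 12·a + 12
= -2(a² + 6·a) + 12    [factor out -2 from the a-terms]
= -2(a² + 6·a + 9 - 9) + 12    [add and subtract 9 inside the bracket]
= -2(a + 3)² + 18 + 12    [perfect-square identity]
= -2(a + 3)² + 30    [combine constants]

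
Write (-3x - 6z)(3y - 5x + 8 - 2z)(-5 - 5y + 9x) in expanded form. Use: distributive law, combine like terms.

(-3x - 6z)(3y - 5x + 8 - 2z)(-5 - 5y + 9x)
= (-9xy + 15x^2 - 24x + 6xz - 18yz + 30xz - 48z + 12z^2)(-5 - 5y + 9x)    [distributive law]
= (-9xy + 15x^2 - 24x + 36xz - 18yz - 48z + 12z^2)(-5 - 5y + 9x)    [combine like terms]
= 45xy + 45xy^2 - 81x^2y - 75x^2 - 75x^2y + 135x^3 + 120x + 120xy - 216x^2 - 180xz - 180xyz + 324x^2z + 90yz + 90y^2z - 162xyz + 240z + 240yz - 432xz - 60z^2 - 60yz^2 + 108xz^2    [distributive law]
= 165xy + 45xy^2 - 156x^2y - 291x^2 + 135x^3 + 120x - 612xz - 342xyz + 324x^2z + 330yz + 90y^2z + 240z - 60z^2 - 60yz^2 + 108xz^2    [combine like terms]

165xy + 45xy^2 - 156x^2y - 291x^2 + 135x^3 + 120x - 612xz - 342xyz + 324x^2z + 330yz + 90y^2z + 240z - 60z^2 - 60yz^2 + 108xz^2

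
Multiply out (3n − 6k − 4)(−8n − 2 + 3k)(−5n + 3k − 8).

120n^3 − 357kn^2 + 62n^2 − 378kn − 248n + 261k^2n − 54k^3 + 144k^2 + 24k − 64

(3n − 6k − 4)(−8n − 2 + 3k)(−5n + 3k − 8)
= (−24n^2 − 6n + 9kn + 48kn + 12k − 18k^2 + 32n + 8 − 12k)(−5n + 3k − 8)    [distributive law]
= (−24n^2 + 26n + 57kn − 18k^2 + 8)(−5n + 3k − 8)    [combine like terms]
= 120n^3 − 72kn^2 + 192n^2 − 130n^2 + 78kn − 208n − 285kn^2 + 171k^2n − 456kn + 90k^2n − 54k^3 + 144k^2 − 40n + 24k − 64    [distributive law]
= 120n^3 − 357kn^2 + 62n^2 − 378kn − 248n + 261k^2n − 54k^3 + 144k^2 + 24k − 64    [combine like terms]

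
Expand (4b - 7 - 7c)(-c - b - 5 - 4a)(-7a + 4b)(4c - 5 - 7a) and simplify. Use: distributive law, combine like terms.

(4b - 7 - 7c)(-c - b - 5 - 4a)(-7a + 4b)(4c - 5 - 7a)
= (-4bc - 4b² - 20b - 16ab + 7c + 7b + 35 + 28a + 7c² + 7bc + 35c + 28ac)(-7a + 4b)(4c - 5 - 7a)    [distributive law]
= (3bc - 4b² - 13b - 16ab + 42c + 35 + 28a + 7c² + 28ac)(-7a + 4b)(4c - 5 - 7a)    [combine like terms]
= (-21abc + 12b²c + 28ab² - 16b³ + 91ab - 52b² + 112a²b - 64ab² - 294ac + 168bc - 245a + 140b - 196a² + 112ab - 49ac² + 28bc² - 196a²c + 112abc)(4c - 5 - 7a)    [distributive law]
= (91abc + 12b²c - 36ab² - 16b³ + 203ab - 52b² + 112a²b - 294ac + 168bc - 245a + 140b - 196a² - 49ac² + 28bc² - 196a²c)(4c - 5 - 7a)    [combine like terms]
= 364abc² - 455abc - 637a²bc + 48b²c² - 60b²c - 84ab²c - 144ab²c + 180ab² + 252a²b² - 64b³c + 80b³ + 112ab³ + 812abc - 1015ab - 1421a²b - 208b²c + 260b² + 364ab² + 448a²bc - 560a²b - 784a³b - 1176ac² + 1470ac + 2058a²c + 672bc² - 840bc - 1176abc - 980ac + 1225a + 1715a² + 560bc - 700b - 980ab - 784a²c + 980a² + 1372a³ - 196ac³ + 245ac² + 343a²c² + 112bc³ - 140bc² - 196abc² - 784a²c² + 980a²c + 1372a³c    [distributive law]
= 168abc² - 819abc - 189a²bc + 48b²c² - 268b²c - 228ab²c + 544ab² + 252a²b² - 64b³c + 80b³ + 112ab³ - 1995ab - 1981a²b + 260b² - 784a³b - 931ac² + 490ac + 2254a²c + 532bc² - 280bc + 1225a + 2695a² - 700b + 1372a³ - 196ac³ - 441a²c² + 112bc³ + 1372a³c    [combine like terms]

168abc² - 819abc - 189a²bc + 48b²c² - 268b²c - 228ab²c + 544ab² + 252a²b² - 64b³c + 80b³ + 112ab³ - 1995ab - 1981a²b + 260b² - 784a³b - 931ac² + 490ac + 2254a²c + 532bc² - 280bc + 1225a + 2695a² - 700b + 1372a³ - 196ac³ - 441a²c² + 112bc³ + 1372a³c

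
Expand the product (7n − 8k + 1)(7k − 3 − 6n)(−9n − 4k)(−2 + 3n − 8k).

(7n − 8k + 1)(7k − 3 − 6n)(−9n − 4k)(−2 + 3n − 8k)
= (49kn − 21n − 42n² − 56k² + 24k + 48kn + 7k − 3 − 6n)(−9n − 4k)(−2 + 3n − 8k)    [distributive law]
= (97kn − 27n − 42n² − 56k² + 31k − 3)(−9n − 4k)(−2 + 3n − 8k)    [combine like terms]
= (−873kn² − 388k²n + 243n² + 108kn + 378n³ + 168kn² + 504k²n + 224k³ − 279kn − 124k² + 27n + 12k)(−2 + 3n − 8k)    [distributive law]
= (−705kn² + 116k²n + 243n² − 171kn + 378n³ + 224k³ − 124k² + 27n + 12k)(−2 + 3n − 8k)    [combine like terms]
= 1410kn² − 2115kn³ + 5640k²n² − 232k²n + 348k²n² − 928k³n − 486n² + 729n³ − 1944kn² + 342kn − 513kn² + 1368k²n − 756n³ + 1134n⁴ − 3024kn³ − 448k³ + 672k³n − 1792k⁴ + 248k² − 372k²n + 992k³ − 54n + 81n² − 216kn − 24k + 36kn − 96k²    [distributive law]
= −1047kn² − 5139kn³ + 5988k²n² + 764k²n − 256k³n − 405n² − 27n³ + 162kn + 1134n⁴ + 544k³ − 1792k⁴ + 152k² − 54n − 24k    [combine like terms]

−1047kn² − 5139kn³ + 5988k²n² + 764k²n − 256k³n − 405n² − 27n³ + 162kn + 1134n⁴ + 544k³ − 1792k⁴ + 152k² − 54n − 24k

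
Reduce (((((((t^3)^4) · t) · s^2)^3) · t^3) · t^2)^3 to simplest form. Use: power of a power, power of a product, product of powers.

s^18t^132

(((((((t^3)^4) · t) · s^2)^3) · t^3) · t^2)^3
= (((((((t^3)^4) · t) · s^2)^3) · t^3)^3) · ((t^2)^3)    [power of a product]
= (((((((t^3)^4) · t) · s^2)^3)^3) · ((t^3)^3)) · ((t^2)^3)    [power of a product]
= ((((((t^3)^4) · t) · s^2)^9) · ((t^3)^3)) · ((t^2)^3)    [power of a power]
= ((((((t^3)^4) · t)^9) · ((s^2)^9)) · ((t^3)^3)) · ((t^2)^3)    [power of a product]
= ((((((t^3)^4)^9) · (t^9)) · ((s^2)^9)) · ((t^3)^3)) · ((t^2)^3)    [power of a product]
= (((((t^3)^36) · (t^9)) · ((s^2)^9)) · ((t^3)^3)) · ((t^2)^3)    [power of a power]
= (((t^108 · (t^9)) · ((s^2)^9)) · ((t^3)^3)) · ((t^2)^3)    [power of a power]
= ((t^117 · ((s^2)^9)) · ((t^3)^3)) · ((t^2)^3)    [product of powers]
= ((t^117 · s^18) · ((t^3)^3)) · ((t^2)^3)    [power of a power]
= ((t^117 · s^18) · t^9) · ((t^2)^3)    [power of a power]
= ((t^117 · s^18) · t^9) · t^6    [power of a power]
= s^18t^132    [product of powers]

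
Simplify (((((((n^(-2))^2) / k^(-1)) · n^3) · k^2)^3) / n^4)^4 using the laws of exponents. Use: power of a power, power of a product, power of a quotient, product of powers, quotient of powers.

(((((((n^(-2))^2) / k^(-1)) · n^3) · k^2)^3) / n^4)^4
= (((((((n^(-2))^2) / k^(-1)) · n^3) · k^2)^3)^4) / ((n^4)^4)    [power of a quotient]
= ((((((n^(-2))^2) / k^(-1)) · n^3) · k^2)^12) / ((n^4)^4)    [power of a power]
= ((((((n^(-2))^2) / k^(-1)) · n^3)^12) · ((k^2)^12)) / ((n^4)^4)    [power of a product]
= ((((((n^(-2))^2) / k^(-1))^12) · ((n^3)^12)) · ((k^2)^12)) / ((n^4)^4)    [power of a product]
= ((((((n^(-2))^2)^12) / ((k^(-1))^12)) · ((n^3)^12)) · ((k^2)^12)) / ((n^4)^4)    [power of a quotient]
= (((((n^(-2))^24) / ((k^(-1))^12)) · ((n^3)^12)) · ((k^2)^12)) / ((n^4)^4)    [power of a power]
= (((n^(-48) / ((k^(-1))^12)) · ((n^3)^12)) · ((k^2)^12)) / ((n^4)^4)    [power of a power]
= (((n^(-48) / k^(-12)) · ((n^3)^12)) · ((k^2)^12)) / ((n^4)^4)    [power of a power]
= (((n^(-48) / k^(-12)) · n^36) · ((k^2)^12)) / ((n^4)^4)    [power of a power]
= (((n^(-48) / k^(-12)) · n^36) · k^24) / ((n^4)^4)    [power of a power]
= (((n^(-48) / k^(-12)) · n^36) · k^24) / n^16    [power of a power]
= k^36·n^(-28)    [quotient of powers; product of powers]

k^36·n^(-28)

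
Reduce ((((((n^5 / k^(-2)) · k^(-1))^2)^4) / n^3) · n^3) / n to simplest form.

((((((n^5 / k^(-2)) · k^(-1))^2)^4) / n^3) · n^3) / n
= (((((n^5 / k^(-2)) · k^(-1))^8) / n^3) · n^3) / n    [power of a power]
= (((((n^5 / k^(-2))^8) · ((k^(-1))^8)) / n^3) · n^3) / n    [power of a product]
= ((((((n^5)^8) / ((k^(-2))^8)) · ((k^(-1))^8)) / n^3) · n^3) / n    [power of a quotient]
= ((((n^40 / ((k^(-2))^8)) · ((k^(-1))^8)) / n^3) · n^3) / n    [power of a power]
= ((((n^40 / k^(-16)) · ((k^(-1))^8)) / n^3) · n^3) / n    [power of a power]
= ((((n^40 / k^(-16)) · k^(-8)) / n^3) · n^3) / n    [power of a power]
= k^8n^39    [quotient of powers; product of powers]

k^8n^39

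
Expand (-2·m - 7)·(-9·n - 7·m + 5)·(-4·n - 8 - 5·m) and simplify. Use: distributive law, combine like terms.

(-2·m - 7)·(-9·n - 7·m + 5)·(-4·n - 8 - 5·m)
= (18·m·n + 14·m^2 - 10·m + 63·n + 49·m - 35)·(-4·n - 8 - 5·m)    [distributive law]
= (18·m·n + 14·m^2 + 39·m + 63·n - 35)·(-4·n - 8 - 5·m)    [combine like terms]
= -72·m·n^2 - 144·m·n - 90·m^2·n - 56·m^2·n - 112·m^2 - 70·m^3 - 156·m·n - 312·m - 195·m^2 - 252·n^2 - 504·n - 315·m·n + 140·n + 280 + 175·m    [distributive law]
= -72·m·n^2 - 615·m·n - 146·m^2·n - 307·m^2 - 70·m^3 - 137·m - 252·n^2 - 364·n + 280    [combine like terms]

-72·m·n^2 - 615·m·n - 146·m^2·n - 307·m^2 - 70·m^3 - 137·m - 252·n^2 - 364·n + 280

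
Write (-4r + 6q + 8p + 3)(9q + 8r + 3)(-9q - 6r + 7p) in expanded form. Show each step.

-432q²r + 216qr² - 924pqr + 192r³ - 608pr² - 378qr - 72r² - 60pr - 486q³ - 270pq² - 405q² + 99pq + 504p²q + 448p²r + 168p² - 81q - 54r + 63p

(-4r + 6q + 8p + 3)(9q + 8r + 3)(-9q - 6r + 7p)
= (-36qr - 32r² - 12r + 54q² + 48qr + 18q + 72pq + 64pr + 24p + 27q + 24r + 9)(-9q - 6r + 7p)    [distributive law]
= (12qr - 32r² + 12r + 54q² + 45q + 72pq + 64pr + 24p + 9)(-9q - 6r + 7p)    [combine like terms]
= -108q²r - 72qr² + 84pqr + 288qr² + 192r³ - 224pr² - 108qr - 72r² + 84pr - 486q³ - 324q²r + 378pq² - 405q² - 270qr + 315pq - 648pq² - 432pqr + 504p²q - 576pqr - 384pr² + 448p²r - 216pq - 144pr + 168p² - 81q - 54r + 63p    [distributive law]
= -432q²r + 216qr² - 924pqr + 192r³ - 608pr² - 378qr - 72r² - 60pr - 486q³ - 270pq² - 405q² + 99pq + 504p²q + 448p²r + 168p² - 81q - 54r + 63p    [combine like terms]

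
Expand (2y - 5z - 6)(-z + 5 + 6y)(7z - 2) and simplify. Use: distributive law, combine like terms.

(2y - 5z - 6)(-z + 5 + 6y)(7z - 2)
= (-2yz + 10y + 12y^2 + 5z^2 - 25z - 30yz + 6z - 30 - 36y)(7z - 2)    [distributive law]
= (-32yz - 26y + 12y^2 + 5z^2 - 19z - 30)(7z - 2)    [combine like terms]
= -224yz^2 + 64yz - 182yz + 52y + 84y^2z - 24y^2 + 35z^3 - 10z^2 - 133z^2 + 38z - 210z + 60    [distributive law]
= -224yz^2 - 118yz + 52y + 84y^2z - 24y^2 + 35z^3 - 143z^2 - 172z + 60    [combine like terms]

-224yz^2 - 118yz + 52y + 84y^2z - 24y^2 + 35z^3 - 143z^2 - 172z + 60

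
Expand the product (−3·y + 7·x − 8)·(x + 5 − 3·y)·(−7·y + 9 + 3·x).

195·x·y² − 378·x·y − 121·x²·y + 18·y² + 361·y − 63·y³ + 144·x² + 21·x³ + 123·x − 360

(−3·y + 7·x − 8)·(x + 5 − 3·y)·(−7·y + 9 + 3·x)
= (−3·x·y − 15·y + 9·y² + 7·x² + 35·x − 21·x·y − 8·x − 40 + 24·y)·(−7·y + 9 + 3·x)    [distributive law]
= (−24·x·y + 9·y + 9·y² + 7·x² + 27·x − 40)·(−7·y + 9 + 3·x)    [combine like terms]
= 168·x·y² − 216·x·y − 72·x²·y − 63·y² + 81·y + 27·x·y − 63·y³ + 81·y² + 27·x·y² − 49·x²·y + 63·x² + 21·x³ − 189·x·y + 243·x + 81·x² + 280·y − 360 − 120·x    [distributive law]
= 195·x·y² − 378·x·y − 121·x²·y + 18·y² + 361·y − 63·y³ + 144·x² + 21·x³ + 123·x − 360    [combine like terms]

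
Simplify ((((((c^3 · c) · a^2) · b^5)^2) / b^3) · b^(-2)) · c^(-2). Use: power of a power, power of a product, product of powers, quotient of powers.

((((((c^3 · c) · a^2) · b^5)^2) / b^3) · b^(-2)) · c^(-2)
= ((((((c^3 · c) · a^2)^2) · ((b^5)^2)) / b^3) · b^(-2)) · c^(-2)    [power of a product]
= ((((((c^3 · c)^2) · ((a^2)^2)) · ((b^5)^2)) / b^3) · b^(-2)) · c^(-2)    [power of a product]
= (((((((c^3)^2) · (c^2)) · ((a^2)^2)) · ((b^5)^2)) / b^3) · b^(-2)) · c^(-2)    [power of a product]
= (((((c^6 · (c^2)) · ((a^2)^2)) · ((b^5)^2)) / b^3) · b^(-2)) · c^(-2)    [power of a power]
= ((((c^8 · ((a^2)^2)) · ((b^5)^2)) / b^3) · b^(-2)) · c^(-2)    [product of powers]
= ((((c^8 · a^4) · ((b^5)^2)) / b^3) · b^(-2)) · c^(-2)    [power of a power]
= ((((c^8 · a^4) · b^10) / b^3) · b^(-2)) · c^(-2)    [power of a power]
= a^4b^5c^6    [quotient of powers; product of powers]

a^4b^5c^6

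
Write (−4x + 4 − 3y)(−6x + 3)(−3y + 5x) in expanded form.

(−4x + 4 − 3y)(−6x + 3)(−3y + 5x)
= (24x^2 − 12x − 24x + 12 + 18xy − 9y)(−3y + 5x)    [distributive law]
= (24x^2 − 36x + 12 + 18xy − 9y)(−3y + 5x)    [combine like terms]
= −72x^2y + 120x^3 + 108xy − 180x^2 − 36y + 60x − 54xy^2 + 90x^2y + 27y^2 − 45xy    [distributive law]
= 18x^2y + 120x^3 + 63xy − 180x^2 − 36y + 60x − 54xy^2 + 27y^2    [combine like terms]

18x^2y + 120x^3 + 63xy − 180x^2 − 36y + 60x − 54xy^2 + 27y^2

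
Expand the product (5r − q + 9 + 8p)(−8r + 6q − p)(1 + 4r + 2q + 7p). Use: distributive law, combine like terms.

−328r² − 160r³ + 72qr² − 556pr² + 110qr + 52q²r + 324pqr − 609pr − 515p²r + 102q² − 12q³ + 56pq² + 409pq + 327p²q − 72r + 54q − 9p − 71p² − 56p³

(5r − q + 9 + 8p)(−8r + 6q − p)(1 + 4r + 2q + 7p)
= (−40r² + 30qr − 5pr + 8qr − 6q² + pq − 72r + 54q − 9p − 64pr + 48pq − 8p²)(1 + 4r + 2q + 7p)    [distributive law]
= (−40r² + 38qr − 69pr − 6q² + 49pq − 72r + 54q − 9p − 8p²)(1 + 4r + 2q + 7p)    [combine like terms]
= −40r² − 160r³ − 80qr² − 280pr² + 38qr + 152qr² + 76q²r + 266pqr − 69pr − 276pr² − 138pqr − 483p²r − 6q² − 24q²r − 12q³ − 42pq² + 49pq + 196pqr + 98pq² + 343p²q − 72r − 288r² − 144qr − 504pr + 54q + 216qr + 108q² + 378pq − 9p − 36pr − 18pq − 63p² − 8p² − 32p²r − 16p²q − 56p³    [distributive law]
= −328r² − 160r³ + 72qr² − 556pr² + 110qr + 52q²r + 324pqr − 609pr − 515p²r + 102q² − 12q³ + 56pq² + 409pq + 327p²q − 72r + 54q − 9p − 71p² − 56p³    [combine like terms]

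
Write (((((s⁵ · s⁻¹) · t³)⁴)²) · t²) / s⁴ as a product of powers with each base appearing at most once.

(((((s⁵ · s⁻¹) · t³)⁴)²) · t²) / s⁴
= ((((s⁵ · s⁻¹) · t³)⁸) · t²) / s⁴    [power of a power]
= ((((s⁵ · s⁻¹)⁸) · ((t³)⁸)) · t²) / s⁴    [power of a product]
= (((((s⁵)⁸) · ((s⁻¹)⁸)) · ((t³)⁸)) · t²) / s⁴    [power of a product]
= (((s⁴⁰ · ((s⁻¹)⁸)) · ((t³)⁸)) · t²) / s⁴    [power of a power]
= (((s⁴⁰ · s⁻⁸) · ((t³)⁸)) · t²) / s⁴    [power of a power]
= ((s³² · ((t³)⁸)) · t²) / s⁴    [product of powers]
= ((s³² · t²⁴) · t²) / s⁴    [power of a power]
= s²⁸t²⁶    [quotient of powers; product of powers]

s²⁸t²⁶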